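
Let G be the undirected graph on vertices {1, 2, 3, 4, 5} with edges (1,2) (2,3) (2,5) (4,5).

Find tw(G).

1

A width-1 tree decomposition is:
Bags: B1 = {2, 5}  B2 = {2, 3}  B3 = {4, 5}  B4 = {1, 2}
Tree: B1–B2, B1–B3, B1–B4
Every bag has size at most 2, so the width is 2 − 1 = 1 and tw(G) ≤ 1. Since G has at least one edge (e.g. 2–5), it is not an edgeless graph, so tw(G) ≥ 1. Hence tw(G) = 1 exactly.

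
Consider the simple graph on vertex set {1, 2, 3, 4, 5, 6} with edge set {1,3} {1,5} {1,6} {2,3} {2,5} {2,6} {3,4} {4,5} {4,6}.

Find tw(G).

3

A width-3 tree decomposition is:
Bags: B1 = {1, 3, 5, 6}  B2 = {3, 4, 5, 6}  B3 = {2, 3, 5, 6}
Tree: B1–B2, B2–B3
The largest bag has 4 vertices, giving width 3; this decomposition certifies tw(G) ≤ 3. For the lower bound: the 4 vertex sets {1,5}, {3,4}, {6}, {2} are disjoint, each induces a connected subgraph, and every pair is joined by at least one edge of G. Contracting each set to a single vertex therefore yields K_{4} as a minor, and since treewidth is minor-monotone, tw(G) ≥ tw(K_{4}) = 3. Combining the bounds, tw(G) = 3.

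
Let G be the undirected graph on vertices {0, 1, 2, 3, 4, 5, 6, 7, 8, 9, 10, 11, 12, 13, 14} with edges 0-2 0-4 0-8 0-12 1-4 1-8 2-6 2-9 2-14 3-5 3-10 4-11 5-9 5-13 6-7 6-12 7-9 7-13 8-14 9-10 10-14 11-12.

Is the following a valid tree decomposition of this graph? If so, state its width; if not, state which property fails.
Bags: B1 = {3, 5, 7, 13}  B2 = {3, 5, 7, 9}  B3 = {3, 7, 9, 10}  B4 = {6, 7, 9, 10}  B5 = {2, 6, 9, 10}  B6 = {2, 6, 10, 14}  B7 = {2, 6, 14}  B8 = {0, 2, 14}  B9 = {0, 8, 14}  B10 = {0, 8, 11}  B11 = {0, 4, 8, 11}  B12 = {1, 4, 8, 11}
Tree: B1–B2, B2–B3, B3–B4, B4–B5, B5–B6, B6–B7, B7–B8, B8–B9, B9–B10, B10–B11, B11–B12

A tree decomposition must satisfy three properties: every vertex lies in some bag; for every edge, both endpoints lie together in some bag; and for every vertex, the bags containing it form a connected subtree. Here vertex 12 appears in no bag, so the decomposition is invalid.

No — vertex 12 appears in no bag.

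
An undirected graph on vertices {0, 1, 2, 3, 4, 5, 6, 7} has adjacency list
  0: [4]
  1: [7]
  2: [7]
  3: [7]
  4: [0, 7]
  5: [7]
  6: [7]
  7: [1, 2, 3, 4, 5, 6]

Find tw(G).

A width-1 tree decomposition is:
Bags: B1 = {5, 7}  B2 = {6, 7}  B3 = {4, 7}  B4 = {1, 7}  B5 = {0, 4}  B6 = {2, 7}  B7 = {3, 7}
Tree: B1–B2, B2–B3, B2–B4, B3–B5, B3–B6, B2–B7
The largest bag has 2 vertices, giving width 1; this decomposition certifies tw(G) ≤ 1. Any graph with an edge has treewidth ≥ 1, and G has the edge 7–5. The upper and lower bounds meet at 1, so that is the treewidth.

1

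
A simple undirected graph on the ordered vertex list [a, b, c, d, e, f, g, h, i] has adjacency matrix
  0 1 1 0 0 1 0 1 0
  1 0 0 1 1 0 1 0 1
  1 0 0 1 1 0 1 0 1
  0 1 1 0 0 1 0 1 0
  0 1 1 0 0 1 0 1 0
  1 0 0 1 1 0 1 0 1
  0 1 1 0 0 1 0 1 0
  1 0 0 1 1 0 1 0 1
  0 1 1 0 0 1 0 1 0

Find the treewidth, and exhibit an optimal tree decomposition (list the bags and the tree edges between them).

Treewidth 4.
One optimal decomposition is:
Bags: B1 = {b, c, d, f, h}  B2 = {b, c, f, g, h}  B3 = {b, c, e, f, h}  B4 = {a, b, c, f, h}  B5 = {b, c, f, h, i}
Tree: B1–B2, B2–B3, B3–B4, B4–B5

The largest bag has 5 vertices, giving width 4; this decomposition certifies tw(G) ≤ 4. For the lower bound: the 5 vertex sets {d,f}, {b,g}, {e,h}, {c}, {a} are disjoint, each induces a connected subgraph, and every pair is joined by at least one edge of G. Contracting each set to a single vertex therefore yields K_{5} as a minor, and since treewidth is minor-monotone, tw(G) ≥ tw(K_{5}) = 4. Hence tw(G) = 4 exactly.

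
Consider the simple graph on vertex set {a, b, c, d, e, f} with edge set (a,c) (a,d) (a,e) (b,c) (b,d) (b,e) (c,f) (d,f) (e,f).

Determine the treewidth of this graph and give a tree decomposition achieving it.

Every bag has size at most 4, so the width is 4 − 1 = 3 and tw(G) ≤ 3. For the lower bound: the 4 vertex sets {b,c}, {d,f}, {e}, {a} are disjoint, each induces a connected subgraph, and every pair is joined by at least one edge of G. Contracting each set to a single vertex therefore yields K_{4} as a minor, and since treewidth is minor-monotone, tw(G) ≥ tw(K_{4}) = 3. The upper and lower bounds meet at 3, so that is the treewidth.

Treewidth 3.
One such decomposition:
Bags: B1 = {b, c, d, e}  B2 = {c, d, e, f}  B3 = {a, c, d, e}
Tree: B1–B2, B2–B3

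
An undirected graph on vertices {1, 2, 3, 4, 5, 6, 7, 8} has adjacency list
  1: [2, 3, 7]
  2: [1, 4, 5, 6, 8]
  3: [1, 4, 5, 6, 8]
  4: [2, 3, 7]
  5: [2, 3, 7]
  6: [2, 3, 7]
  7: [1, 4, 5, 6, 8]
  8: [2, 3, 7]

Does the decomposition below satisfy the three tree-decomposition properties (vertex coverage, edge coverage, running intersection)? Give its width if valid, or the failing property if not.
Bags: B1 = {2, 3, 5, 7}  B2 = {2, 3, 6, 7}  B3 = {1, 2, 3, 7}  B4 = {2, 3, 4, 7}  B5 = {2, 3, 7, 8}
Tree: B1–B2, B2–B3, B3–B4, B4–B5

Yes; width 3.

Vertex coverage: the bags together contain {1, 2, 3, 4, 5, 6, 7, 8}, the full vertex set. Edge coverage: each edge of G has both endpoints in at least one bag. Running intersection: for every vertex, the bags containing it form a connected subtree. All three properties hold, so this is a valid tree decomposition of width max|bag| − 1 = 3, and hence tw(G) ≤ 3.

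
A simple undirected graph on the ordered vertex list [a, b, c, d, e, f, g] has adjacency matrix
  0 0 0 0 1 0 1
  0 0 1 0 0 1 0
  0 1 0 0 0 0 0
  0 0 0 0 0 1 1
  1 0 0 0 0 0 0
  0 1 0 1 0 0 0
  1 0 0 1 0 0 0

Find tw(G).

1

A width-1 tree decomposition is:
Bags: B1 = {b, c}  B2 = {b, f}  B3 = {d, f}  B4 = {d, g}  B5 = {a, g}  B6 = {a, e}
Tree: B1–B2, B2–B3, B3–B4, B4–B5, B5–B6
Each bag holds 2 vertices, so the decomposition has width 1, which upper-bounds the treewidth. Since G has at least one edge (e.g. c–b), it is not an edgeless graph, so tw(G) ≥ 1. Therefore the treewidth is 1.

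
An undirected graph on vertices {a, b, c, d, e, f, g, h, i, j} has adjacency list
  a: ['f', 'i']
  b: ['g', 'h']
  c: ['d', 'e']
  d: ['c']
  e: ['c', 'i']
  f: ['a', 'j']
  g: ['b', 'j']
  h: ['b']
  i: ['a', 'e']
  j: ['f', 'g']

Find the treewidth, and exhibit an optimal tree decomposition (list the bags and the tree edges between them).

Treewidth 1.
One such decomposition:
Bags: B1 = {b, h}  B2 = {b, g}  B3 = {g, j}  B4 = {f, j}  B5 = {a, f}  B6 = {a, i}  B7 = {e, i}  B8 = {c, e}  B9 = {c, d}
Tree: B1–B2, B2–B3, B3–B4, B4–B5, B5–B6, B6–B7, B7–B8, B8–B9

Every bag has size at most 2, so the width is 2 − 1 = 1 and tw(G) ≤ 1. Since G has at least one edge (e.g. h–b), it is not an edgeless graph, so tw(G) ≥ 1. Therefore the treewidth is 1.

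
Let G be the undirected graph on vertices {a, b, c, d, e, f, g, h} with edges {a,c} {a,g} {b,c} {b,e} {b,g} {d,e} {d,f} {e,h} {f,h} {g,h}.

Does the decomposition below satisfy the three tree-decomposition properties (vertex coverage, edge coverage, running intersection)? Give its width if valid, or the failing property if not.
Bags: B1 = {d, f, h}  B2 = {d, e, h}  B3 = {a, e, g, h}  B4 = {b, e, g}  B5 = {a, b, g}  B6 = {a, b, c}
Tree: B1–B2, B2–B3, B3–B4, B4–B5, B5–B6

A tree decomposition must satisfy three properties: every vertex lies in some bag; for every edge, both endpoints lie together in some bag; and for every vertex, the bags containing it form a connected subtree. Here bags containing vertex a are not connected in the tree, so the decomposition is invalid.

No — bags containing vertex a are not connected in the tree.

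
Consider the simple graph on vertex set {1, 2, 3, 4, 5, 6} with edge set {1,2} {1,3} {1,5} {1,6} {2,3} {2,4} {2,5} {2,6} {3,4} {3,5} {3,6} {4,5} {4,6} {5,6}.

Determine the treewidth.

A width-4 tree decomposition is:
Bags: B1 = {2, 3, 4, 5, 6}  B2 = {1, 2, 3, 5, 6}
Tree: B1–B2
Each bag holds 5 vertices, so the decomposition has width 4, which upper-bounds the treewidth. On the other hand G contains the 5-clique {1, 2, 3, 5, 6}. A clique must lie in a single bag of any decomposition, so no decomposition can have width below 4. Combining the bounds, tw(G) = 4.

4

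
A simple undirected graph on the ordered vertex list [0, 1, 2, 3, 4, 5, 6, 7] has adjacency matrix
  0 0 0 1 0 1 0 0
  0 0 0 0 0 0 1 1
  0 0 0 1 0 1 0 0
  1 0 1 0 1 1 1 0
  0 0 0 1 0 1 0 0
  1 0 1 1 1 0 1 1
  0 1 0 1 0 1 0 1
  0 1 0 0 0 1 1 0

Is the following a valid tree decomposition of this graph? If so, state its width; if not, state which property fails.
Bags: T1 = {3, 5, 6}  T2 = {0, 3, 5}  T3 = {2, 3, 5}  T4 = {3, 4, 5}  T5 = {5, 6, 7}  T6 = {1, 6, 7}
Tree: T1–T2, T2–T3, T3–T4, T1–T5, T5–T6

Checking the three conditions: (i) the bags cover all of {0, 1, 2, 3, 4, 5, 6, 7}; (ii) for each edge, some bag contains both endpoints; (iii) the bags containing any fixed vertex form a subtree. All hold, so the decomposition is valid with width 3 − 1 = 2.

Yes; width 2.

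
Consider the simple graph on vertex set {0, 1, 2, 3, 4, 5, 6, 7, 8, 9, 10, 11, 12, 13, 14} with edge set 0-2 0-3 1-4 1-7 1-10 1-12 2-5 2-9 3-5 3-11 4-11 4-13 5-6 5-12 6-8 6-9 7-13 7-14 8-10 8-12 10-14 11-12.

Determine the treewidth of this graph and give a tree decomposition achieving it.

Every bag has size at most 4, so the width is 4 − 1 = 3 and tw(G) ≤ 3. For the lower bound: the 4 vertex sets {7,13,14}, {10}, {1}, {4,8,11,12} are disjoint, each induces a connected subgraph, and every pair is joined by at least one edge of G. Contracting each set to a single vertex therefore yields K_{4} as a minor, and since treewidth is minor-monotone, tw(G) ≥ tw(K_{4}) = 3. Combining the bounds, tw(G) = 3.

Treewidth 3.
One optimal decomposition is:
Bags: B1 = {7, 10, 13, 14}  B2 = {1, 7, 10, 13}  B3 = {1, 4, 10, 13}  B4 = {1, 4, 8, 10}  B5 = {1, 4, 8, 12}  B6 = {4, 8, 11, 12}  B7 = {6, 8, 11, 12}  B8 = {5, 6, 11, 12}  B9 = {3, 5, 6, 11}  B10 = {3, 5, 6, 9}  B11 = {2, 3, 5, 9}  B12 = {0, 2, 3, 9}
Tree: B1–B2, B2–B3, B3–B4, B4–B5, B5–B6, B6–B7, B7–B8, B8–B9, B9–B10, B10–B11, B11–B12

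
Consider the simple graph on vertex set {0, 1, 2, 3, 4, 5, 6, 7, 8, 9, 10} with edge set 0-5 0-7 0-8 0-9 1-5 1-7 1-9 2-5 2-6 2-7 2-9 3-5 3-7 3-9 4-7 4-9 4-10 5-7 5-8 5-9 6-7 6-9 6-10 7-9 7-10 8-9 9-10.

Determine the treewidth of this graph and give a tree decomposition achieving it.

Treewidth 3.
Bags: B1 = {2, 5, 7, 9}  B2 = {3, 5, 7, 9}  B3 = {1, 5, 7, 9}  B4 = {0, 5, 7, 9}  B5 = {2, 6, 7, 9}  B6 = {6, 7, 9, 10}  B7 = {0, 5, 8, 9}  B8 = {4, 7, 9, 10}
Tree: B1–B2, B2–B3, B1–B4, B1–B5, B5–B6, B4–B7, B6–B8

Every bag has size at most 4, so the width is 4 − 1 = 3 and tw(G) ≤ 3. For the lower bound, the 4 vertices {0, 5, 8, 9} are pairwise adjacent, and any tree decomposition puts a clique entirely inside one bag — forcing width ≥ 3. Combining the bounds, tw(G) = 3.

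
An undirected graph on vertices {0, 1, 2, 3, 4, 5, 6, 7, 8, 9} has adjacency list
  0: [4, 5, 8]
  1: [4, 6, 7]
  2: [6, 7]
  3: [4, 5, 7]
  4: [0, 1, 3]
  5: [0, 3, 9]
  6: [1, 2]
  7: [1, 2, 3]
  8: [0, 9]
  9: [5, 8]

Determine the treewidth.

A width-2 tree decomposition is:
Bags: B1 = {0, 8, 9}  B2 = {0, 5, 9}  B3 = {0, 4, 5}  B4 = {3, 4, 5}  B5 = {1, 3, 4}  B6 = {1, 3, 7}  B7 = {1, 6, 7}  B8 = {2, 6, 7}
Tree: B1–B2, B2–B3, B3–B4, B4–B5, B5–B6, B6–B7, B7–B8
Every bag has size at most 3, so the width is 3 − 1 = 2 and tw(G) ≤ 2. For the lower bound, G contains the cycle 8–9–5–0–8, so G is not a forest; only forests have treewidth ≤ 1, hence tw(G) ≥ 2. Therefore the treewidth is 2.

2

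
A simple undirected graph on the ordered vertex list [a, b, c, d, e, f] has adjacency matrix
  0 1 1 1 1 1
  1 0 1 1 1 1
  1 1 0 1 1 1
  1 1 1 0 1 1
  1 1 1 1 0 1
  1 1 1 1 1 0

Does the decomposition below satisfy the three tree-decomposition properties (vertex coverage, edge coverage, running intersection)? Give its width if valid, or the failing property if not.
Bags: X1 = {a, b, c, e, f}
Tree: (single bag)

No — vertex d appears in no bag.

A tree decomposition must satisfy three properties: every vertex lies in some bag; for every edge, both endpoints lie together in some bag; and for every vertex, the bags containing it form a connected subtree. Here vertex d appears in no bag, so the decomposition is invalid.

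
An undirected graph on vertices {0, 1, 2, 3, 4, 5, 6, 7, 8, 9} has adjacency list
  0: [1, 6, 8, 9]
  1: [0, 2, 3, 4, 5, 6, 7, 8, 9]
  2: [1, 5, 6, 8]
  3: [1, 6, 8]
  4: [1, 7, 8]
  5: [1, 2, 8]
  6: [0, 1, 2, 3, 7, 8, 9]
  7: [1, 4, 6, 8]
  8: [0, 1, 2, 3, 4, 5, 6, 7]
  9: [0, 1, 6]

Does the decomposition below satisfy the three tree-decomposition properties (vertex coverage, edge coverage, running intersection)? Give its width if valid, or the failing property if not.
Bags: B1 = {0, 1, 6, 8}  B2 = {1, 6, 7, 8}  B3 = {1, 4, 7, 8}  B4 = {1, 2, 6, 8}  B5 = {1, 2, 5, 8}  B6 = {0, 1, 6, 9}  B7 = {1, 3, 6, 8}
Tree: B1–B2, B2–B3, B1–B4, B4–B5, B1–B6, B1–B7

Yes; width 3.

Vertex coverage: the bags together contain {0, 1, 2, 3, 4, 5, 6, 7, 8, 9}, the full vertex set. Edge coverage: each edge of G has both endpoints in at least one bag. Running intersection: for every vertex, the bags containing it form a connected subtree. All three properties hold, so this is a valid tree decomposition of width max|bag| − 1 = 3, and hence tw(G) ≤ 3.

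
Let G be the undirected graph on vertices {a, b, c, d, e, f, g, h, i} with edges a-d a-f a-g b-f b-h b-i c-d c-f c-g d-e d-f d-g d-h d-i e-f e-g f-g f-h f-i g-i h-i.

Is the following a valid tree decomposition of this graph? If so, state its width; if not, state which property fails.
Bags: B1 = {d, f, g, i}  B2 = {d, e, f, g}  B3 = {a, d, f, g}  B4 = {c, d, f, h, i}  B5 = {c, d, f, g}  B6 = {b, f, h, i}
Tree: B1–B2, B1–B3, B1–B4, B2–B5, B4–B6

No — bags containing vertex c are not connected in the tree.

A tree decomposition must satisfy three properties: every vertex lies in some bag; for every edge, both endpoints lie together in some bag; and for every vertex, the bags containing it form a connected subtree. Here bags containing vertex c are not connected in the tree, so the decomposition is invalid.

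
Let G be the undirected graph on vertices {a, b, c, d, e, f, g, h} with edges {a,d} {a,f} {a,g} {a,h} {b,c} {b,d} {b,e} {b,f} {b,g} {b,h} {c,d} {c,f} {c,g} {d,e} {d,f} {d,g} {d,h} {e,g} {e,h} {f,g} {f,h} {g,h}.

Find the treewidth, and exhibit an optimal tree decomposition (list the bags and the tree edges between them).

Every bag has size at most 5, so the width is 5 − 1 = 4 and tw(G) ≤ 4. Conversely, {b, d, e, g, h} is a clique of size 5, and the vertices of any clique must share a bag in every tree decomposition; so some bag has ≥ 5 vertices and tw(G) ≥ 4. Therefore the treewidth is 4.

Treewidth 4.
Bags: B1 = {b, d, f, g, h}  B2 = {a, d, f, g, h}  B3 = {b, d, e, g, h}  B4 = {b, c, d, f, g}
Tree: B1–B2, B1–B3, B1–B4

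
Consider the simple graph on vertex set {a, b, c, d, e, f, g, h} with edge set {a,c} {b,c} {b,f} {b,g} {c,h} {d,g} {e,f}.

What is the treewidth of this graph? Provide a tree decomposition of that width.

Treewidth 1.
Bags: B1 = {d, g}  B2 = {b, g}  B3 = {b, c}  B4 = {b, f}  B5 = {c, h}  B6 = {a, c}  B7 = {e, f}
Tree: B1–B2, B2–B3, B2–B4, B3–B5, B5–B6, B4–B7

Each bag holds 2 vertices, so the decomposition has width 1, which upper-bounds the treewidth. Since G has at least one edge (e.g. g–d), it is not an edgeless graph, so tw(G) ≥ 1. Hence tw(G) = 1 exactly.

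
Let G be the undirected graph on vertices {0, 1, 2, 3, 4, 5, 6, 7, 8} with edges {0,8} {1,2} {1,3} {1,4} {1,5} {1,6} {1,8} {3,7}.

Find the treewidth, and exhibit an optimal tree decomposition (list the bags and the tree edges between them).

Treewidth 1.
One such decomposition:
Bags: B1 = {1, 8}  B2 = {1, 6}  B3 = {0, 8}  B4 = {1, 5}  B5 = {1, 2}  B6 = {1, 3}  B7 = {3, 7}  B8 = {1, 4}
Tree: B1–B2, B1–B3, B2–B4, B2–B5, B5–B6, B6–B7, B5–B8

Every bag has size at most 2, so the width is 2 − 1 = 1 and tw(G) ≤ 1. G has an edge, so its treewidth is at least 1. Therefore the treewidth is 1.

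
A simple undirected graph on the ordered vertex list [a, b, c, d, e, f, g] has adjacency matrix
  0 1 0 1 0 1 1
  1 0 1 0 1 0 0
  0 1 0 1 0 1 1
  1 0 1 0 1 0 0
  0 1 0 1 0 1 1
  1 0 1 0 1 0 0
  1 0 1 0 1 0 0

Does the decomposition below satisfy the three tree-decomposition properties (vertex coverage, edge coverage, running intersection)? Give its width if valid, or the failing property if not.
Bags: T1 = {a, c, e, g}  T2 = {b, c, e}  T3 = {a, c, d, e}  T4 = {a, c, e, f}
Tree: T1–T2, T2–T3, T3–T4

A tree decomposition must satisfy three properties: every vertex lies in some bag; for every edge, both endpoints lie together in some bag; and for every vertex, the bags containing it form a connected subtree. Here edge (a,b) lies in no bag, so the decomposition is invalid.

No — edge (a,b) lies in no bag.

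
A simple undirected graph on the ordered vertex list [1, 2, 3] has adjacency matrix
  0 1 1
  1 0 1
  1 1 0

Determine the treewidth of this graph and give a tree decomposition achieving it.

A single bag containing all 3 vertices is trivially a valid decomposition of width 2. Conversely, {1, 2, 3} is a clique of size 3, and the vertices of any clique must share a bag in every tree decomposition; so some bag has ≥ 3 vertices and tw(G) ≥ 2. The upper and lower bounds meet at 2, so that is the treewidth.

Treewidth 2.
One such decomposition:
Bags: B1 = {1, 2, 3}
Tree: (single bag)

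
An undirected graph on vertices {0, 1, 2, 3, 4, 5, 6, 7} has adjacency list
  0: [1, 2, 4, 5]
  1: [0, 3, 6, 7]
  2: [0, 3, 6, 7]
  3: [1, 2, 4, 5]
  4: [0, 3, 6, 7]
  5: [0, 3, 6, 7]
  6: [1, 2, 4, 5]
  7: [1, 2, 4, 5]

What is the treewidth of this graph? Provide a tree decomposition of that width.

Each bag holds 5 vertices, so the decomposition has width 4, which upper-bounds the treewidth. For the lower bound: the 5 vertex sets {0,1}, {5,7}, {2,6}, {3}, {4} are disjoint, each induces a connected subgraph, and every pair is joined by at least one edge of G. Contracting each set to a single vertex therefore yields K_{5} as a minor, and since treewidth is minor-monotone, tw(G) ≥ tw(K_{5}) = 4. Hence tw(G) = 4 exactly.

Treewidth 4.
One optimal decomposition is:
Bags: B1 = {0, 1, 3, 6, 7}  B2 = {0, 3, 5, 6, 7}  B3 = {0, 2, 3, 6, 7}  B4 = {0, 3, 4, 6, 7}
Tree: B1–B2, B2–B3, B3–B4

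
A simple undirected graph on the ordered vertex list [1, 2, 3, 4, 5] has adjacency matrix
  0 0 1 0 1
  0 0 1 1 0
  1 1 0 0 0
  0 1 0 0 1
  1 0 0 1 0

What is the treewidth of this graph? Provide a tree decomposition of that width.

The largest bag has 3 vertices, giving width 2; this decomposition certifies tw(G) ≤ 2. Since 4–2–3–1–5–4 is a cycle in G, G is not acyclic. Forests are exactly the graphs of treewidth ≤ 1, so tw(G) ≥ 2. Hence tw(G) = 2 exactly.

Treewidth 2.
One optimal decomposition is:
Bags: B1 = {2, 3, 4}  B2 = {1, 3, 4}  B3 = {1, 4, 5}
Tree: B1–B2, B2–B3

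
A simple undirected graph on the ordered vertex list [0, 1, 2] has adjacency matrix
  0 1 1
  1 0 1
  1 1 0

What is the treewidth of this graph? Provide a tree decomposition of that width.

Treewidth 2.
Bags: B1 = {0, 1, 2}
Tree: (single bag)

With just one bag of size 3, the width is 3 − 1 = 2, so tw(G) ≤ 2. Conversely, {0, 1, 2} is a clique of size 3, and the vertices of any clique must share a bag in every tree decomposition; so some bag has ≥ 3 vertices and tw(G) ≥ 2. The upper and lower bounds meet at 2, so that is the treewidth.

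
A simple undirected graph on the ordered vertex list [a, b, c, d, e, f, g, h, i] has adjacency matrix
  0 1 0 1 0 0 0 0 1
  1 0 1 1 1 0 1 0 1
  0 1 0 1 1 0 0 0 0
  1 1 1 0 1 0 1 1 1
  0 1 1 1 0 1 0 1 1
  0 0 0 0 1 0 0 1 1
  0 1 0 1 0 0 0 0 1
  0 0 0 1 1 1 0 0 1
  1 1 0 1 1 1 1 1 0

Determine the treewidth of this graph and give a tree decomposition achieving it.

Treewidth 3.
One optimal decomposition is:
Bags: B1 = {b, c, d, e}  B2 = {b, d, e, i}  B3 = {d, e, h, i}  B4 = {a, b, d, i}  B5 = {b, d, g, i}  B6 = {e, f, h, i}
Tree: B1–B2, B2–B3, B2–B4, B2–B5, B3–B6

Every bag has size at most 4, so the width is 4 − 1 = 3 and tw(G) ≤ 3. On the other hand G contains the 4-clique {d, e, h, i}. A clique must lie in a single bag of any decomposition, so no decomposition can have width below 3. Therefore the treewidth is 3.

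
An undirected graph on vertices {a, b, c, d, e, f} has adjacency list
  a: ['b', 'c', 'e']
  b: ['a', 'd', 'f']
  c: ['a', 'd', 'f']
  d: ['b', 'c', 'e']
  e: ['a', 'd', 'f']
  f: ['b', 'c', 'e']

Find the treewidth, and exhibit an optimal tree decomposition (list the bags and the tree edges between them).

Treewidth 3.
One optimal decomposition is:
Bags: B1 = {b, c, e, f}  B2 = {b, c, d, e}  B3 = {a, b, c, e}
Tree: B1–B2, B2–B3

Each bag holds 4 vertices, so the decomposition has width 3, which upper-bounds the treewidth. For the lower bound: the 4 vertex sets {b,f}, {c,d}, {e}, {a} are disjoint, each induces a connected subgraph, and every pair is joined by at least one edge of G. Contracting each set to a single vertex therefore yields K_{4} as a minor, and since treewidth is minor-monotone, tw(G) ≥ tw(K_{4}) = 3. Hence tw(G) = 3 exactly.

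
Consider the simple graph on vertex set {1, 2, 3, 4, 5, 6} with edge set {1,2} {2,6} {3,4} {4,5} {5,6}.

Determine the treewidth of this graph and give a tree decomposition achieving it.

The largest bag has 2 vertices, giving width 1; this decomposition certifies tw(G) ≤ 1. G has an edge, so its treewidth is at least 1. Combining the bounds, tw(G) = 1.

Treewidth 1.
Bags: B1 = {1, 2}  B2 = {2, 6}  B3 = {5, 6}  B4 = {4, 5}  B5 = {3, 4}
Tree: B1–B2, B2–B3, B3–B4, B4–B5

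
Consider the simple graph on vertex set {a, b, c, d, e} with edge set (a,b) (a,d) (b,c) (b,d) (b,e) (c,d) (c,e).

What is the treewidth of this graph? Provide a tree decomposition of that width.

Each bag holds 3 vertices, so the decomposition has width 2, which upper-bounds the treewidth. For the lower bound, the 3 vertices {b, c, d} are pairwise adjacent, and any tree decomposition puts a clique entirely inside one bag — forcing width ≥ 2. Therefore the treewidth is 2.

Treewidth 2.
Bags: B1 = {b, c, d}  B2 = {a, b, d}  B3 = {b, c, e}
Tree: B1–B2, B1–B3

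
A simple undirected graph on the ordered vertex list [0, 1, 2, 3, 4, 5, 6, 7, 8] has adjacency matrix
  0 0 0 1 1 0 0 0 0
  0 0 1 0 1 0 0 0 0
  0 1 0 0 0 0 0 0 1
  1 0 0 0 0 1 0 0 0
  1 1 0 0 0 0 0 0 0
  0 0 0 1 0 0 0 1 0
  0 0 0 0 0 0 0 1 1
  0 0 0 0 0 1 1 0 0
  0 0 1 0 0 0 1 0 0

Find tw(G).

2

A width-2 tree decomposition is:
Bags: B1 = {2, 6, 8}  B2 = {2, 6, 7}  B3 = {2, 5, 7}  B4 = {2, 3, 5}  B5 = {0, 2, 3}  B6 = {0, 2, 4}  B7 = {1, 2, 4}
Tree: B1–B2, B2–B3, B3–B4, B4–B5, B5–B6, B6–B7
Each bag holds 3 vertices, so the decomposition has width 2, which upper-bounds the treewidth. For the lower bound, G contains the cycle 2–8–6–7–5–3–0–4–1–2, so G is not a forest; only forests have treewidth ≤ 1, hence tw(G) ≥ 2. Combining the bounds, tw(G) = 2.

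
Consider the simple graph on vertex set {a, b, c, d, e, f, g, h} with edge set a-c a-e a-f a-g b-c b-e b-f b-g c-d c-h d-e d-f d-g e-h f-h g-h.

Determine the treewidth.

A width-4 tree decomposition is:
Bags: B1 = {b, c, e, f, g}  B2 = {c, e, f, g, h}  B3 = {c, d, e, f, g}  B4 = {a, c, e, f, g}
Tree: B1–B2, B2–B3, B3–B4
Every bag has size at most 5, so the width is 5 − 1 = 4 and tw(G) ≤ 4. For the lower bound: the 5 vertex sets {b,f}, {c,h}, {d,e}, {g}, {a} are disjoint, each induces a connected subgraph, and every pair is joined by at least one edge of G. Contracting each set to a single vertex therefore yields K_{5} as a minor, and since treewidth is minor-monotone, tw(G) ≥ tw(K_{5}) = 4. Combining the bounds, tw(G) = 4.

4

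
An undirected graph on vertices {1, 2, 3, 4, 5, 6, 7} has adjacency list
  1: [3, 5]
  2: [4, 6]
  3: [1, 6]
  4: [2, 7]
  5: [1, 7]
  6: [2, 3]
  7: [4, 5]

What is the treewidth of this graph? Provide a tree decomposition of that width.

The largest bag has 3 vertices, giving width 2; this decomposition certifies tw(G) ≤ 2. For the lower bound, G contains the cycle 6–2–4–7–5–1–3–6, so G is not a forest; only forests have treewidth ≤ 1, hence tw(G) ≥ 2. Hence tw(G) = 2 exactly.

Treewidth 2.
Bags: B1 = {2, 4, 6}  B2 = {4, 6, 7}  B3 = {5, 6, 7}  B4 = {1, 5, 6}  B5 = {1, 3, 6}
Tree: B1–B2, B2–B3, B3–B4, B4–B5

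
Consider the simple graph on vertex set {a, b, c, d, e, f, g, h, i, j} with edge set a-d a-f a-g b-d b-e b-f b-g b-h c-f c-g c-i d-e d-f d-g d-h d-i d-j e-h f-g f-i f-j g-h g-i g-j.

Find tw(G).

3

A width-3 tree decomposition is:
Bags: B1 = {d, f, g, i}  B2 = {b, d, f, g}  B3 = {c, f, g, i}  B4 = {b, d, g, h}  B5 = {b, d, e, h}  B6 = {a, d, f, g}  B7 = {d, f, g, j}
Tree: B1–B2, B1–B3, B2–B4, B4–B5, B1–B6, B2–B7
Each bag holds 4 vertices, so the decomposition has width 3, which upper-bounds the treewidth. On the other hand G contains the 4-clique {b, d, g, h}. A clique must lie in a single bag of any decomposition, so no decomposition can have width below 3. Combining the bounds, tw(G) = 3.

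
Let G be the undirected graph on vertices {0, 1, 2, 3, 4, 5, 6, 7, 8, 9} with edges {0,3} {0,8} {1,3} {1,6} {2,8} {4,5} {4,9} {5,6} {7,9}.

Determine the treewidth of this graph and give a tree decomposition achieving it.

Treewidth 1.
One such decomposition:
Bags: B1 = {7, 9}  B2 = {4, 9}  B3 = {4, 5}  B4 = {5, 6}  B5 = {1, 6}  B6 = {1, 3}  B7 = {0, 3}  B8 = {0, 8}  B9 = {2, 8}
Tree: B1–B2, B2–B3, B3–B4, B4–B5, B5–B6, B6–B7, B7–B8, B8–B9

The largest bag has 2 vertices, giving width 1; this decomposition certifies tw(G) ≤ 1. Any graph with an edge has treewidth ≥ 1, and G has the edge 7–9. Combining the bounds, tw(G) = 1.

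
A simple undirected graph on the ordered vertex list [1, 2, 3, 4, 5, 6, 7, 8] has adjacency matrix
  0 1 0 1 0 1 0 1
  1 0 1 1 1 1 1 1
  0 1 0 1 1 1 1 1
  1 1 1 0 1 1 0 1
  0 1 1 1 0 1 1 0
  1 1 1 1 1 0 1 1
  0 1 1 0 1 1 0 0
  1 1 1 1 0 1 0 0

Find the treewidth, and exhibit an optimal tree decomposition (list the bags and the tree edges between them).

Every bag has size at most 5, so the width is 5 − 1 = 4 and tw(G) ≤ 4. On the other hand G contains the 5-clique {1, 2, 4, 6, 8}. A clique must lie in a single bag of any decomposition, so no decomposition can have width below 4. Hence tw(G) = 4 exactly.

Treewidth 4.
One optimal decomposition is:
Bags: B1 = {1, 2, 4, 6, 8}  B2 = {2, 3, 4, 6, 8}  B3 = {2, 3, 4, 5, 6}  B4 = {2, 3, 5, 6, 7}
Tree: B1–B2, B2–B3, B3–B4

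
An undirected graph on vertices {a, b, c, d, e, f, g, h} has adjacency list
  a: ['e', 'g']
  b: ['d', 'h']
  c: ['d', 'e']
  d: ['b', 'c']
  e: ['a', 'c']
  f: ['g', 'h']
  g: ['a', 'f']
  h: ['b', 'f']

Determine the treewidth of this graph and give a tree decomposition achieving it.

The largest bag has 3 vertices, giving width 2; this decomposition certifies tw(G) ≤ 2. For the lower bound, G contains the cycle a–e–c–d–b–h–f–g–a, so G is not a forest; only forests have treewidth ≤ 1, hence tw(G) ≥ 2. Therefore the treewidth is 2.

Treewidth 2.
One optimal decomposition is:
Bags: B1 = {a, c, e}  B2 = {a, c, d}  B3 = {a, b, d}  B4 = {a, b, h}  B5 = {a, f, h}  B6 = {a, f, g}
Tree: B1–B2, B2–B3, B3–B4, B4–B5, B5–B6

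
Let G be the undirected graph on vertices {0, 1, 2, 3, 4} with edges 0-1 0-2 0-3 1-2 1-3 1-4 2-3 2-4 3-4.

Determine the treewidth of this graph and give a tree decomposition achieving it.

Treewidth 3.
One optimal decomposition is:
Bags: B1 = {0, 1, 2, 3}  B2 = {1, 2, 3, 4}
Tree: B1–B2

Each bag holds 4 vertices, so the decomposition has width 3, which upper-bounds the treewidth. For the lower bound, the 4 vertices {0, 1, 2, 3} are pairwise adjacent, and any tree decomposition puts a clique entirely inside one bag — forcing width ≥ 3. Hence tw(G) = 3 exactly.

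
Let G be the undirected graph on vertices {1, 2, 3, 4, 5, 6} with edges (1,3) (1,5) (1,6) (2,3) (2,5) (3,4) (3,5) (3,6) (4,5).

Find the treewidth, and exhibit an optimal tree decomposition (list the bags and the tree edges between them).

Treewidth 2.
One optimal decomposition is:
Bags: B1 = {2, 3, 5}  B2 = {3, 4, 5}  B3 = {1, 3, 5}  B4 = {1, 3, 6}
Tree: B1–B2, B1–B3, B3–B4

Each bag holds 3 vertices, so the decomposition has width 2, which upper-bounds the treewidth. On the other hand G contains the 3-clique {1, 3, 5}. A clique must lie in a single bag of any decomposition, so no decomposition can have width below 2. The upper and lower bounds meet at 2, so that is the treewidth.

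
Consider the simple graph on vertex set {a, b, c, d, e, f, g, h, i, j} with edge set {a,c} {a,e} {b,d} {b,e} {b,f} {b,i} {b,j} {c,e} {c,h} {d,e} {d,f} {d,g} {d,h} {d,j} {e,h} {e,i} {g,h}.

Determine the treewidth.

2

A width-2 tree decomposition is:
Bags: B1 = {b, d, j}  B2 = {b, d, e}  B3 = {d, e, h}  B4 = {b, e, i}  B5 = {c, e, h}  B6 = {d, g, h}  B7 = {a, c, e}  B8 = {b, d, f}
Tree: B1–B2, B2–B3, B2–B4, B3–B5, B3–B6, B5–B7, B1–B8
Each bag holds 3 vertices, so the decomposition has width 2, which upper-bounds the treewidth. For the lower bound, the 3 vertices {d, g, h} are pairwise adjacent, and any tree decomposition puts a clique entirely inside one bag — forcing width ≥ 2. The upper and lower bounds meet at 2, so that is the treewidth.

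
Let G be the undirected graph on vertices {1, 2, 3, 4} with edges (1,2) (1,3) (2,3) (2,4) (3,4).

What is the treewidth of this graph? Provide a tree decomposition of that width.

Every bag has size at most 3, so the width is 3 − 1 = 2 and tw(G) ≤ 2. On the other hand G contains the 3-clique {1, 2, 3}. A clique must lie in a single bag of any decomposition, so no decomposition can have width below 2. Hence tw(G) = 2 exactly.

Treewidth 2.
Bags: B1 = {1, 2, 3}  B2 = {2, 3, 4}
Tree: B1–B2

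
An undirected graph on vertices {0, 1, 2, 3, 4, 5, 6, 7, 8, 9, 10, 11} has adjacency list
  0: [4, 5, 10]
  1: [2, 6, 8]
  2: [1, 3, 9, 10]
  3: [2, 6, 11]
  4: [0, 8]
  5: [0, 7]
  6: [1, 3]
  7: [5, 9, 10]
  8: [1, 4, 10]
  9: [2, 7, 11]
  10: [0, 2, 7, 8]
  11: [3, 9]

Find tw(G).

3

A width-3 tree decomposition is:
Bags: B1 = {3, 6, 9, 11}  B2 = {2, 3, 6, 9}  B3 = {1, 2, 6, 9}  B4 = {1, 2, 7, 9}  B5 = {1, 2, 7, 10}  B6 = {1, 7, 8, 10}  B7 = {5, 7, 8, 10}  B8 = {0, 5, 8, 10}  B9 = {0, 4, 5, 8}
Tree: B1–B2, B2–B3, B3–B4, B4–B5, B5–B6, B6–B7, B7–B8, B8–B9
Each bag holds 4 vertices, so the decomposition has width 3, which upper-bounds the treewidth. For the lower bound: the 4 vertex sets {3,6,11}, {9}, {2}, {1,7,8,10} are disjoint, each induces a connected subgraph, and every pair is joined by at least one edge of G. Contracting each set to a single vertex therefore yields K_{4} as a minor, and since treewidth is minor-monotone, tw(G) ≥ tw(K_{4}) = 3. The upper and lower bounds meet at 3, so that is the treewidth.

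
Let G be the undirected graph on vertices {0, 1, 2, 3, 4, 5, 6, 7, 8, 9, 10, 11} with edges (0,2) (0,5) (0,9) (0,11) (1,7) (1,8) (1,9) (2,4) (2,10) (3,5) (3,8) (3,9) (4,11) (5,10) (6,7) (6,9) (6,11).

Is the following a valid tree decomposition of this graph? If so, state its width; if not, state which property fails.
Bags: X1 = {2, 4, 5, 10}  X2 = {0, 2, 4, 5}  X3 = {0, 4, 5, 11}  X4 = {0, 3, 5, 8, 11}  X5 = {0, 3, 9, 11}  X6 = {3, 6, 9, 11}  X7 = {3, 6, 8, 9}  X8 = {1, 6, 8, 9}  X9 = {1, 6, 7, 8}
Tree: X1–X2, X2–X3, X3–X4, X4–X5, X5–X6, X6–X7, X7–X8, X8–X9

No — bags containing vertex 8 are not connected in the tree.

A tree decomposition must satisfy three properties: every vertex lies in some bag; for every edge, both endpoints lie together in some bag; and for every vertex, the bags containing it form a connected subtree. Here bags containing vertex 8 are not connected in the tree, so the decomposition is invalid.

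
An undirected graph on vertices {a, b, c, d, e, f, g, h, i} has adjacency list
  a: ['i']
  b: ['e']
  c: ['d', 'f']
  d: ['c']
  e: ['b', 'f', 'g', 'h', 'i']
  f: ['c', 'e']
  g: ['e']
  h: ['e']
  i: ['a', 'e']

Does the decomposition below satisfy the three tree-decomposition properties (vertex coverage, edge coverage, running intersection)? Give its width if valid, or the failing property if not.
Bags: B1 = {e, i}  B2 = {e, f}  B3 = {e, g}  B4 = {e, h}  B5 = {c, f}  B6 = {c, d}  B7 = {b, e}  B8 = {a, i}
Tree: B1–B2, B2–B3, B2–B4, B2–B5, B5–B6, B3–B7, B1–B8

Checking the three conditions: (i) the bags cover all of {a, b, c, d, e, f, g, h, i}; (ii) for each edge, some bag contains both endpoints; (iii) the bags containing any fixed vertex form a subtree. All hold, so the decomposition is valid with width 2 − 1 = 1.

Yes; width 1.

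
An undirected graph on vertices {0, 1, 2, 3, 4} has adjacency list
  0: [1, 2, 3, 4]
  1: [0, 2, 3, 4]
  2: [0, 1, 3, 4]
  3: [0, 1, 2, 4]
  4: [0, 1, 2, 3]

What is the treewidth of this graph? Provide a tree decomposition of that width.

A single bag containing all 5 vertices is trivially a valid decomposition of width 4. For the lower bound, the 5 vertices {0, 1, 2, 3, 4} are pairwise adjacent, and any tree decomposition puts a clique entirely inside one bag — forcing width ≥ 4. Hence tw(G) = 4 exactly.

Treewidth 4.
One such decomposition:
Bags: B1 = {0, 1, 2, 3, 4}
Tree: (single bag)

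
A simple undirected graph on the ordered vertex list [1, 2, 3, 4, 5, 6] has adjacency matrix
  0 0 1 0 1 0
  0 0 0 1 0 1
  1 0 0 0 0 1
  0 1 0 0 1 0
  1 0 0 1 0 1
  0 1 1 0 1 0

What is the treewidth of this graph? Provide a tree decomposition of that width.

Treewidth 2.
One such decomposition:
Bags: B1 = {2, 4, 5}  B2 = {2, 5, 6}  B3 = {1, 5, 6}  B4 = {1, 3, 6}
Tree: B1–B2, B2–B3, B3–B4

The largest bag has 3 vertices, giving width 2; this decomposition certifies tw(G) ≤ 2. For the lower bound, G contains the cycle 4–2–6–5–4, so G is not a forest; only forests have treewidth ≤ 1, hence tw(G) ≥ 2. Combining the bounds, tw(G) = 2.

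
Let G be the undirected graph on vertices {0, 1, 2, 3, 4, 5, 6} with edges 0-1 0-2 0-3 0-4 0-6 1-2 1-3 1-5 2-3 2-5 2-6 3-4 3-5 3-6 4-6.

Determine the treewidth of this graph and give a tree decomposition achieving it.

Treewidth 3.
One such decomposition:
Bags: B1 = {0, 1, 2, 3}  B2 = {1, 2, 3, 5}  B3 = {0, 2, 3, 6}  B4 = {0, 3, 4, 6}
Tree: B1–B2, B1–B3, B3–B4

Every bag has size at most 4, so the width is 4 − 1 = 3 and tw(G) ≤ 3. Conversely, {0, 1, 2, 3} is a clique of size 4, and the vertices of any clique must share a bag in every tree decomposition; so some bag has ≥ 4 vertices and tw(G) ≥ 3. The upper and lower bounds meet at 3, so that is the treewidth.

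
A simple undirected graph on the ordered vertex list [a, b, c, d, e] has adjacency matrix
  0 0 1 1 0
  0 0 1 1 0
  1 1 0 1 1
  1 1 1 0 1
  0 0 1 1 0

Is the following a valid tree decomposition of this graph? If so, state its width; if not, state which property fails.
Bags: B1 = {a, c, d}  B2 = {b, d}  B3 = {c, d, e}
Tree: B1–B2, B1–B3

A tree decomposition must satisfy three properties: every vertex lies in some bag; for every edge, both endpoints lie together in some bag; and for every vertex, the bags containing it form a connected subtree. Here edge (c,b) lies in no bag, so the decomposition is invalid.

No — edge (c,b) lies in no bag.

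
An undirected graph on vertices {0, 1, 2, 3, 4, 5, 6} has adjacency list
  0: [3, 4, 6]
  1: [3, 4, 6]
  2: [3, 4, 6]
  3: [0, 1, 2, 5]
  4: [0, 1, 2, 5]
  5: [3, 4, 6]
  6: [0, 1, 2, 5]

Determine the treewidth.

3

A width-3 tree decomposition is:
Bags: B1 = {3, 4, 5, 6}  B2 = {2, 3, 4, 6}  B3 = {1, 3, 4, 6}  B4 = {0, 3, 4, 6}
Tree: B1–B2, B2–B3, B3–B4
The largest bag has 4 vertices, giving width 3; this decomposition certifies tw(G) ≤ 3. For the lower bound: the 4 vertex sets {4,5}, {2,6}, {3}, {1} are disjoint, each induces a connected subgraph, and every pair is joined by at least one edge of G. Contracting each set to a single vertex therefore yields K_{4} as a minor, and since treewidth is minor-monotone, tw(G) ≥ tw(K_{4}) = 3. Therefore the treewidth is 3.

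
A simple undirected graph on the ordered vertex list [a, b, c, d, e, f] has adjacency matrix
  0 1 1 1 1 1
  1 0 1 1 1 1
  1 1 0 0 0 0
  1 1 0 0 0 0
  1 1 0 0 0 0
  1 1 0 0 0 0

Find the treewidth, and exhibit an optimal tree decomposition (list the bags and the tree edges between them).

The largest bag has 3 vertices, giving width 2; this decomposition certifies tw(G) ≤ 2. For the lower bound, the 3 vertices {a, b, d} are pairwise adjacent, and any tree decomposition puts a clique entirely inside one bag — forcing width ≥ 2. Hence tw(G) = 2 exactly.

Treewidth 2.
One optimal decomposition is:
Bags: B1 = {a, b, d}  B2 = {a, b, c}  B3 = {a, b, e}  B4 = {a, b, f}
Tree: B1–B2, B2–B3, B2–B4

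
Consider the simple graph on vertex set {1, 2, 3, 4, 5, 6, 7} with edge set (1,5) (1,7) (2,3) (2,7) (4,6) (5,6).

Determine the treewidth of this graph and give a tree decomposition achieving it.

Treewidth 1.
One optimal decomposition is:
Bags: B1 = {2, 3}  B2 = {2, 7}  B3 = {1, 7}  B4 = {1, 5}  B5 = {5, 6}  B6 = {4, 6}
Tree: B1–B2, B2–B3, B3–B4, B4–B5, B5–B6

Each bag holds 2 vertices, so the decomposition has width 1, which upper-bounds the treewidth. Since G has at least one edge (e.g. 3–2), it is not an edgeless graph, so tw(G) ≥ 1. Therefore the treewidth is 1.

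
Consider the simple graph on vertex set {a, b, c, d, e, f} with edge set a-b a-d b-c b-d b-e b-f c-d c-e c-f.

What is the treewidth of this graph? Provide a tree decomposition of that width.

The largest bag has 3 vertices, giving width 2; this decomposition certifies tw(G) ≤ 2. On the other hand G contains the 3-clique {b, c, d}. A clique must lie in a single bag of any decomposition, so no decomposition can have width below 2. Combining the bounds, tw(G) = 2.

Treewidth 2.
Bags: B1 = {b, c, e}  B2 = {b, c, d}  B3 = {b, c, f}  B4 = {a, b, d}
Tree: B1–B2, B2–B3, B2–B4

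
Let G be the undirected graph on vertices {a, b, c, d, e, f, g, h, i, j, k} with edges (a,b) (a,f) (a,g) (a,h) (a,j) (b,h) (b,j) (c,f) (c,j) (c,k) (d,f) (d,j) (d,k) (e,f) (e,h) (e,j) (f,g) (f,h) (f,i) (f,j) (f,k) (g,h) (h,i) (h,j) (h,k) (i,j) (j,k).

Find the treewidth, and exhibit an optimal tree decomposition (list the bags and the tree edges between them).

The largest bag has 4 vertices, giving width 3; this decomposition certifies tw(G) ≤ 3. On the other hand G contains the 4-clique {a, f, g, h}. A clique must lie in a single bag of any decomposition, so no decomposition can have width below 3. The upper and lower bounds meet at 3, so that is the treewidth.

Treewidth 3.
One optimal decomposition is:
Bags: B1 = {a, f, h, j}  B2 = {a, b, h, j}  B3 = {f, h, i, j}  B4 = {f, h, j, k}  B5 = {e, f, h, j}  B6 = {d, f, j, k}  B7 = {c, f, j, k}  B8 = {a, f, g, h}
Tree: B1–B2, B1–B3, B3–B4, B1–B5, B4–B6, B4–B7, B1–B8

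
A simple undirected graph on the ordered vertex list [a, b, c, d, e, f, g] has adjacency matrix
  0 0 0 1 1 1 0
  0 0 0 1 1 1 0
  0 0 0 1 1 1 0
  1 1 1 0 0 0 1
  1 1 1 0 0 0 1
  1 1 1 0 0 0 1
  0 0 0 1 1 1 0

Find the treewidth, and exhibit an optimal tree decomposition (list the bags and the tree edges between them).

Treewidth 3.
Bags: B1 = {b, d, e, f}  B2 = {d, e, f, g}  B3 = {a, d, e, f}  B4 = {c, d, e, f}
Tree: B1–B2, B2–B3, B3–B4

Every bag has size at most 4, so the width is 4 − 1 = 3 and tw(G) ≤ 3. For the lower bound: the 4 vertex sets {b,d}, {e,g}, {f}, {a} are disjoint, each induces a connected subgraph, and every pair is joined by at least one edge of G. Contracting each set to a single vertex therefore yields K_{4} as a minor, and since treewidth is minor-monotone, tw(G) ≥ tw(K_{4}) = 3. Combining the bounds, tw(G) = 3.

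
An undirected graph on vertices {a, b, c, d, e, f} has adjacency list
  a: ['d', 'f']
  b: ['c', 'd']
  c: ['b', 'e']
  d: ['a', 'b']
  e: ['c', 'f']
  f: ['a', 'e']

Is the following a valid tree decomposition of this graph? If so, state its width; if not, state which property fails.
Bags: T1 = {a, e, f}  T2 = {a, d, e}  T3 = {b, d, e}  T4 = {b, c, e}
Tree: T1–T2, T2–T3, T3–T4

Every vertex of G appears in some bag (union = {a, b, c, d, e, f}); every edge is covered by a bag; and for each vertex v the set of bags containing v is connected in the bag tree. The decomposition is therefore valid. The largest bag has 3 vertices, so the width is 2.

Yes; width 2.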